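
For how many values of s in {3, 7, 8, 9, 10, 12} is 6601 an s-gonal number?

s = 3: P(3, 114) = 6555 and P(3, 115) = 6670; 6601 is not s-gonal.
s = 7: P(7, 51) = 6426 and P(7, 52) = 6682; 6601 is not s-gonal.
s = 8: P(8, 47) = 6533 and P(8, 48) = 6816; 6601 is not s-gonal.
s = 9: P(9, 43) = 6364 and P(9, 44) = 6666; 6601 is not s-gonal.
s = 10: P(10, 41) = 6601. ✓
s = 12: P(12, 36) = 6336 and P(12, 37) = 6697; 6601 is not s-gonal.
Hits: s ∈ {10} → 1.

1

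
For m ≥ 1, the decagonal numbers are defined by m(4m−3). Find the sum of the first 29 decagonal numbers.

Σ i(4i−3) = 4Σi² − 3Σi over i = 1..29.
Σi = 435 and Σi² = 8555.
4·8555 − 3·435 = 32915.

32915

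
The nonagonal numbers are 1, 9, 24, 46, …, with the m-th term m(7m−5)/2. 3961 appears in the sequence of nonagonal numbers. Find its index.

34

Set n(7n−5)/2 = 3961, giving 7n² − 5n − 7922 = 0.
The discriminant is 25 + 56·3961 = 221841, and √221841 = 471.
So n = (5 + 471) / 14 = 476/14 = 34.
Check: 34·(7·34 − 5)/2 = 3961. ✓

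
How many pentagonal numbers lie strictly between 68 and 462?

11

The n-th pentagonal number is n(3n−1)/2.
Smallest index with value > 68: n = 7 (giving 70).
Largest index with value < 462: n = 17 (giving 425).
Indices 7 through 17: 11 terms.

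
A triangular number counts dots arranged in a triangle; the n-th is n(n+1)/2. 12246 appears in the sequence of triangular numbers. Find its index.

Set n(n+1)/2 = 12246, giving n² + n − 24492 = 0.
So n = (-1 + 313) / 2 = 312/2 = 156.
Check: 156·157/2 = 12246. ✓

156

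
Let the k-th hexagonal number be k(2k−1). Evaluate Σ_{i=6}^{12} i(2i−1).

1127

Σ i(2i−1) = 2Σi² − Σi over i = 6..12.
Σi = 78 − 15 = 63 and Σi² = 650 − 55 = 595.
2·595 − 1·63 = 1127.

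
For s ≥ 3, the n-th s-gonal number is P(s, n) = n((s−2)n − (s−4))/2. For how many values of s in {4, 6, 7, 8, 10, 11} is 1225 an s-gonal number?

2

s = 4: P(4, 35) = 1225. ✓
s = 6: P(6, 25) = 1225. ✓
s = 7: P(7, 22) = 1177 and P(7, 23) = 1288; 1225 is not s-gonal.
s = 8: P(8, 20) = 1160 and P(8, 21) = 1281; 1225 is not s-gonal.
s = 10: P(10, 17) = 1105 and P(10, 18) = 1242; 1225 is not s-gonal.
s = 11: P(11, 16) = 1096 and P(11, 17) = 1241; 1225 is not s-gonal.
Hits: s ∈ {4, 6} → 2.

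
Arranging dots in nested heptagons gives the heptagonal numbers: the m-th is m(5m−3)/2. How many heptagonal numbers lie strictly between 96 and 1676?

The n-th heptagonal number is n(5n−3)/2.
Smallest index with value > 96: n = 7 (giving 112).
Largest index with value < 1676: n = 26 (giving 1651).
Indices 7 through 26: 20 terms.

20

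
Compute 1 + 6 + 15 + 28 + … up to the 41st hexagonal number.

Σ i(2i−1) = 2Σi² − Σi over i = 1..41.
Σi = 861 and Σi² = 23821.
2·23821 − 1·861 = 46781.

46781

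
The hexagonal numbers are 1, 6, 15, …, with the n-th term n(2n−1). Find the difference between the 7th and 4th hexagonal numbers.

7·(2·7 − 1) = 91 and 4·(2·4 − 1) = 28.
Difference: 91 − 28 = 63.

63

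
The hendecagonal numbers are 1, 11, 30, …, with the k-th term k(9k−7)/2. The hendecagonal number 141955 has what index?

178

Set n(9n−7)/2 = 141955, giving 9n² − 7n − 283910 = 0.
The discriminant is 49 + 72·141955 = 10220809, and √10220809 = 3197.
So n = (7 + 3197) / 18 = 3204/18 = 178.
Check: 178·(9·178 − 7)/2 = 141955. ✓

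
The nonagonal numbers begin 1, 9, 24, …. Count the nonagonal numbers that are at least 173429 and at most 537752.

The n-th nonagonal number is n(7n−5)/2.
Smallest index with value ≥ 173429: n = 223 (giving 173494).
Largest index with value ≤ 537752: n = 392 (giving 536844).
Indices 223 through 392: 170 terms.

170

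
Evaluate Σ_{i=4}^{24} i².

Σ_{i=4}^{24} i² = 4900 − 14 = 4886.

4886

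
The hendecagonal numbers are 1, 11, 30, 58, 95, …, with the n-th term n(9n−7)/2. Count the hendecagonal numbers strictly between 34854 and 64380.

The n-th hendecagonal number is n(9n−7)/2.
Smallest index with value > 34854: n = 89 (giving 35333).
Largest index with value < 64380: n = 119 (giving 63308).
Indices 89 through 119: 31 terms.

31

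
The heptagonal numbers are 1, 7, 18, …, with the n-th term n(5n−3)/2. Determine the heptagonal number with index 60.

The 60th heptagonal number is n(5n−3)/2 with n = 60.
60·(5·60 − 3)/2 = 60·297/2 = 8910.

8910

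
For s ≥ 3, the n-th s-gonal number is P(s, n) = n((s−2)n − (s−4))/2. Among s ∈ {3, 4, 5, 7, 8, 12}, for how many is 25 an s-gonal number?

s = 3: P(3, 6) = 21 and P(3, 7) = 28; 25 is not s-gonal.
s = 4: P(4, 5) = 25. ✓
s = 5: P(5, 4) = 22 and P(5, 5) = 35; 25 is not s-gonal.
s = 7: P(7, 3) = 18 and P(7, 4) = 34; 25 is not s-gonal.
s = 8: P(8, 3) = 21 and P(8, 4) = 40; 25 is not s-gonal.
s = 12: P(12, 2) = 12 and P(12, 3) = 33; 25 is not s-gonal.
Hits: s ∈ {4} → 1.

1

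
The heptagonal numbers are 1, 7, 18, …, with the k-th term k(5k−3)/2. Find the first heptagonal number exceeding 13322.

Solve n(5n−3)/2 > 13322 for integer n.
The largest n with value ≤ 13322 is 73 (since 13213 ≤ 13322 < 13579), so the first above is n = 74, value 13579.

13579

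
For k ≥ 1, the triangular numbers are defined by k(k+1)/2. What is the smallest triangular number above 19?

21

Solve n(n+1)/2 > 19 for integer n.
The largest n with value ≤ 19 is 5 (since 15 ≤ 19 < 21), so the first above is n = 6, value 21.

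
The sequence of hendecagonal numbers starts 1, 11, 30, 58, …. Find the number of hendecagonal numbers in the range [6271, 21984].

The n-th hendecagonal number is n(9n−7)/2.
Smallest index with value ≥ 6271: n = 38 (giving 6365).
Largest index with value ≤ 21984: n = 70 (giving 21805).
Indices 38 through 70: 33 terms.

33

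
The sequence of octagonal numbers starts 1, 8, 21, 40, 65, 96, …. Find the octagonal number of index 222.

147408

The 222nd octagonal number is n(3n−2) with n = 222.
222·(3·222 − 2) = 222·664 = 147408.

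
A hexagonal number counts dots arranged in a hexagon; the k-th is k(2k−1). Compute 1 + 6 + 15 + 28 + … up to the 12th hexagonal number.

Σ i(2i−1) = 2Σi² − Σi over i = 1..12.
Σi = 78 and Σi² = 650.
2·650 − 1·78 = 1222.

1222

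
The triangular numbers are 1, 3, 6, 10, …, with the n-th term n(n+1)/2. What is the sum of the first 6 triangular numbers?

Σ i(i+1)/2 = (Σi² + Σi) / 2 over i = 1..6.
Σi = 21 and Σi² = 91.
(1·91 + 1·21) / 2 = 112/2 = 56.

56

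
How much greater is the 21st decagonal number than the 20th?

Consecutive decagonal numbers differ by 8n − 7: here 8·21 − 7 = 161.

161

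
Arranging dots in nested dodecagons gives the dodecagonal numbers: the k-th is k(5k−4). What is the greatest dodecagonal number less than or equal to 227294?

225993

Solve n(5n−4) ≤ 227294 for integer n.
n = 213 gives 225993 ≤ 227294, while n = 214 gives 228124 > 227294; so the answer is 225993.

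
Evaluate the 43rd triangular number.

946

The 43rd triangular number is n(n+1)/2 with n = 43.
43·44/2 = 1892/2 = 946.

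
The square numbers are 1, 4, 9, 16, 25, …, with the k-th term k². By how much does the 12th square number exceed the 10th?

44

12² = 144 and 10² = 100.
Difference: 144 − 100 = 44.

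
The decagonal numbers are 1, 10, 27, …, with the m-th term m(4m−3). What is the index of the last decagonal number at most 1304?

Solve n(4n−3) ≤ 1304 for integer n.
n = 18 gives 1242 ≤ 1304, while n = 19 gives 1387 > 1304; so the answer is index 18.

18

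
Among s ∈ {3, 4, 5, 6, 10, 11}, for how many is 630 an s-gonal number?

2

s = 3: P(3, 35) = 630. ✓
s = 4: P(4, 25) = 625 and P(4, 26) = 676; 630 is not s-gonal.
s = 5: P(5, 20) = 590 and P(5, 21) = 651; 630 is not s-gonal.
s = 6: P(6, 18) = 630. ✓
s = 10: P(10, 12) = 540 and P(10, 13) = 637; 630 is not s-gonal.
s = 11: P(11, 12) = 606 and P(11, 13) = 715; 630 is not s-gonal.
Hits: s ∈ {3, 6} → 2.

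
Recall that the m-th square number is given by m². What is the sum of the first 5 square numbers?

Σ_{i=1}^{5} i² = 5·6·11/6 = 55.

55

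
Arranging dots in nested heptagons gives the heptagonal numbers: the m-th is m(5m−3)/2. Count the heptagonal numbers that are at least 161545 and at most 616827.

243

The n-th heptagonal number is n(5n−3)/2.
Smallest index with value ≥ 161545: n = 255 (giving 162180).
Largest index with value ≤ 616827: n = 497 (giving 616777).
Indices 255 through 497: 243 terms.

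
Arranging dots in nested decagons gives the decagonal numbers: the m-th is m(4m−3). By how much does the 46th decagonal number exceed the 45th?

361

Consecutive decagonal numbers differ by 8n − 7: here 8·46 − 7 = 361.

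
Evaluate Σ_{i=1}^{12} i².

Σ_{i=1}^{12} i² = 12·13·25/6 = 650.

650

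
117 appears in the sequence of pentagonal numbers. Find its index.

9

Set n(3n−1)/2 = 117, giving 3n² − n − 234 = 0.
So n = (1 + 53) / 6 = 54/6 = 9.
Check: 9·(3·9 − 1)/2 = 117. ✓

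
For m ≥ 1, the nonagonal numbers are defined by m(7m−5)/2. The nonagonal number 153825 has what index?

210

Set n(7n−5)/2 = 153825, giving 7n² − 5n − 307650 = 0.
The discriminant is 25 + 56·153825 = 8614225, and √8614225 = 2935.
So n = (5 + 2935) / 14 = 2940/14 = 210.
Check: 210·(7·210 − 5)/2 = 153825. ✓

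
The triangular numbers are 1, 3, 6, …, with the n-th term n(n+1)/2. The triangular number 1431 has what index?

Set n(n+1)/2 = 1431, giving n² + n − 2862 = 0.
The discriminant is 1 + 8·1431 = 11449, and √11449 = 107.
So n = (-1 + 107) / 2 = 106/2 = 53.

53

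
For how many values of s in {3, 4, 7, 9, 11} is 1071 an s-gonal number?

1

s = 3: P(3, 45) = 1035 and P(3, 46) = 1081; 1071 is not s-gonal.
s = 4: P(4, 32) = 1024 and P(4, 33) = 1089; 1071 is not s-gonal.
s = 7: P(7, 21) = 1071. ✓
s = 9: P(9, 17) = 969 and P(9, 18) = 1089; 1071 is not s-gonal.
s = 11: P(11, 15) = 960 and P(11, 16) = 1096; 1071 is not s-gonal.
Hits: s ∈ {7} → 1.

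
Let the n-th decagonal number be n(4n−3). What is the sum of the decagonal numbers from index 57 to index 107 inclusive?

Σ i(4i−3) = 4Σi² − 3Σi over i = 57..107.
Σi = 5778 − 1596 = 4182 and Σi² = 414090 − 60116 = 353974.
4·353974 − 3·4182 = 1403350.

1403350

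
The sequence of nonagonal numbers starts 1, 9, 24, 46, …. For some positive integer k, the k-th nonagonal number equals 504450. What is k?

Set n(7n−5)/2 = 504450, giving 7n² − 5n − 1008900 = 0.
The discriminant is 25 + 56·504450 = 28249225, and √28249225 = 5315.
So n = (5 + 5315) / 14 = 5320/14 = 380.
Check: 380·(7·380 − 5)/2 = 504450. ✓

380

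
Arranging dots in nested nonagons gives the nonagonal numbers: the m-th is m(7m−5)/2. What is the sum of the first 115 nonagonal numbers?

1780890

Σ i(7i−5)/2 = (7Σi² − 5Σi) / 2 over i = 1..115.
Σi = 6670 and Σi² = 513590.
(7·513590 − 5·6670) / 2 = 3561780/2 = 1780890.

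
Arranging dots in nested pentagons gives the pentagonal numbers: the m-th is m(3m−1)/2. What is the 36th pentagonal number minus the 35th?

106

Consecutive pentagonal numbers differ by 3n − 2: here 3·36 − 2 = 106.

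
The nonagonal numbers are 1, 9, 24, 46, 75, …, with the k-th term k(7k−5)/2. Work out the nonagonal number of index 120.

50100

The 120th nonagonal number is n(7n−5)/2 with n = 120.
120·(7·120 − 5)/2 = 120·835/2 = 50100.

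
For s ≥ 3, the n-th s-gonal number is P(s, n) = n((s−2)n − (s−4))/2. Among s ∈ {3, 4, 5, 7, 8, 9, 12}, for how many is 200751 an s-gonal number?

s = 3: P(3, 633) = 200661 and P(3, 634) = 201295; 200751 is not s-gonal.
s = 4: P(4, 448) = 200704 and P(4, 449) = 201601; 200751 is not s-gonal.
s = 5: P(5, 366) = 200751. ✓
s = 7: P(7, 283) = 199798 and P(7, 284) = 201214; 200751 is not s-gonal.
s = 8: P(8, 259) = 200725 and P(8, 260) = 202280; 200751 is not s-gonal.
s = 9: P(9, 239) = 199326 and P(9, 240) = 201000; 200751 is not s-gonal.
s = 12: P(12, 200) = 199200 and P(12, 201) = 201201; 200751 is not s-gonal.
Hits: s ∈ {5} → 1.

1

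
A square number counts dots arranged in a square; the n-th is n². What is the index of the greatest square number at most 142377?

377

Solve n² ≤ 142377 for integer n.
n = 377 gives 142129 ≤ 142377, while n = 378 gives 142884 > 142377; so the answer is index 377.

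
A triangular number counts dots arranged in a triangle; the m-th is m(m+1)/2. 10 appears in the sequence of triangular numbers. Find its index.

4

Set n(n+1)/2 = 10, giving n² + n − 20 = 0.
The discriminant is 1 + 8·10 = 81, and √81 = 9.
So n = (-1 + 9) / 2 = 8/2 = 4.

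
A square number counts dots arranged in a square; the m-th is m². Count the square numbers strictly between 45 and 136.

5

The n-th square number is n².
Smallest index with value > 45: n = 7 (giving 49).
Largest index with value < 136: n = 11 (giving 121).
Indices 7 through 11: 5 terms.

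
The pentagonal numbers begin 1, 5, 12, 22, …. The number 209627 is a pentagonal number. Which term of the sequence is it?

374

Set n(3n−1)/2 = 209627, giving 3n² − n − 419254 = 0.
The discriminant is 1 + 24·209627 = 5031049, and √5031049 = 2243.
So n = (1 + 2243) / 6 = 2244/6 = 374.
Check: 374·(3·374 − 1)/2 = 209627. ✓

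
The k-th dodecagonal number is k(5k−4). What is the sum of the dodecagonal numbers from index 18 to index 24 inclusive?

14987

Σ i(5i−4) = 5Σi² − 4Σi over i = 18..24.
Σi = 300 − 153 = 147 and Σi² = 4900 − 1785 = 3115.
5·3115 − 4·147 = 14987.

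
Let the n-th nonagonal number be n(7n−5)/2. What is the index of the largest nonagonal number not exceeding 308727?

297

Solve n(7n−5)/2 ≤ 308727 for integer n.
n = 297 gives 307989 ≤ 308727, while n = 298 gives 310069 > 308727; so the answer is index 297.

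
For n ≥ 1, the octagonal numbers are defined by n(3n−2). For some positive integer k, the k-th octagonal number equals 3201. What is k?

Set n(3n−2) = 3201, giving 3n² − 2n − 3201 = 0.
So n = (2 + 196) / 6 = 198/6 = 33.

33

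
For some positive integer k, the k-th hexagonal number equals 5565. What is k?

Set n(2n−1) = 5565, giving 2n² − n − 5565 = 0.
The discriminant is 1 + 8·5565 = 44521, and √44521 = 211.
So n = (1 + 211) / 4 = 212/4 = 53.

53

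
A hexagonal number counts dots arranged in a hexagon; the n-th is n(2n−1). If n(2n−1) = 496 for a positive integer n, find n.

16

Set n(2n−1) = 496, giving 2n² − n − 496 = 0.
The discriminant is 1 + 8·496 = 3969, and √3969 = 63.
So n = (1 + 63) / 4 = 64/4 = 16.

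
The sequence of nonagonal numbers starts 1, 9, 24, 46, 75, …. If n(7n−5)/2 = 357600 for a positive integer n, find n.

320

Set n(7n−5)/2 = 357600, giving 7n² − 5n − 715200 = 0.
The discriminant is 25 + 56·357600 = 20025625, and √20025625 = 4475.
So n = (5 + 4475) / 14 = 4480/14 = 320.
Check: 320·(7·320 − 5)/2 = 357600. ✓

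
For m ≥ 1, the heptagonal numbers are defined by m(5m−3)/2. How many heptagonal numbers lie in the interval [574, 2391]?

16

The n-th heptagonal number is n(5n−3)/2.
Smallest index with value ≥ 574: n = 16 (giving 616).
Largest index with value ≤ 2391: n = 31 (giving 2356).
Indices 16 through 31: 16 terms.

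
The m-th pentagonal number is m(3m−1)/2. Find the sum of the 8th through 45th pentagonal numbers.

46379

Σ i(3i−1)/2 = (3Σi² − Σi) / 2 over i = 8..45.
Σi = 1035 − 28 = 1007 and Σi² = 31395 − 140 = 31255.
(3·31255 − 1·1007) / 2 = 92758/2 = 46379.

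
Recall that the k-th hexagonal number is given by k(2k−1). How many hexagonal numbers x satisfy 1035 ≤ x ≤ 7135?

37

The n-th hexagonal number is n(2n−1).
Smallest index with value ≥ 1035: n = 23 (giving 1035).
Largest index with value ≤ 7135: n = 59 (giving 6903).
Indices 23 through 59: 37 terms.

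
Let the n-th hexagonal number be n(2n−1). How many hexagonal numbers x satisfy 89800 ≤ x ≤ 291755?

The n-th hexagonal number is n(2n−1).
Smallest index with value ≥ 89800: n = 213 (giving 90525).
Largest index with value ≤ 291755: n = 382 (giving 291466).
Indices 213 through 382: 170 terms.

170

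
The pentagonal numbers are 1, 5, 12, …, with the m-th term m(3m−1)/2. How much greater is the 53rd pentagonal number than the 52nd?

Consecutive pentagonal numbers differ by 3n − 2: here 3·53 − 2 = 157.

157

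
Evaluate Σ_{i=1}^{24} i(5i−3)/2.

11800

Σ i(5i−3)/2 = (5Σi² − 3Σi) / 2 over i = 1..24.
Σi = 300 and Σi² = 4900.
(5·4900 − 3·300) / 2 = 23600/2 = 11800.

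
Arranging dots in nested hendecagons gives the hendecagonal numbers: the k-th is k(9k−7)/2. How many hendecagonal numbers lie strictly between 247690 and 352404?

The n-th hendecagonal number is n(9n−7)/2.
Smallest index with value > 247690: n = 236 (giving 249806).
Largest index with value < 352404: n = 280 (giving 351820).
Indices 236 through 280: 45 terms.

45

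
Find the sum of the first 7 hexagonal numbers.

Σ i(2i−1) = 2Σi² − Σi over i = 1..7.
Σi = 28 and Σi² = 140.
2·140 − 1·28 = 252.

252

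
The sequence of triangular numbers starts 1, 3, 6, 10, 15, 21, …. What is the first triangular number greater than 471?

Solve n(n+1)/2 > 471 for integer n.
The largest n with value ≤ 471 is 30 (since 465 ≤ 471 < 496), so the first above is n = 31, value 496.

496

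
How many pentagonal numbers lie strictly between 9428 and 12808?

13

The n-th pentagonal number is n(3n−1)/2.
Smallest index with value > 9428: n = 80 (giving 9560).
Largest index with value < 12808: n = 92 (giving 12650).
Indices 80 through 92: 13 terms.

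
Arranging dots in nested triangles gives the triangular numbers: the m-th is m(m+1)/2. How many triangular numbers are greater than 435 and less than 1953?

The n-th triangular number is n(n+1)/2.
Smallest index with value > 435: n = 30 (giving 465).
Largest index with value < 1953: n = 61 (giving 1891).
Indices 30 through 61: 32 terms.

32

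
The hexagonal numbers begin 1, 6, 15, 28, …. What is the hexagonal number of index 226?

The 226th hexagonal number is n(2n−1) with n = 226.
226·(2·226 − 1) = 226·451 = 101926.

101926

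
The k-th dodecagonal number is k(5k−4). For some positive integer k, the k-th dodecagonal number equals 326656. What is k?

Set n(5n−4) = 326656, giving 5n² − 4n − 326656 = 0.
The discriminant is 16 + 20·326656 = 6533136, and √6533136 = 2556.
So n = (4 + 2556) / 10 = 2560/10 = 256.
Check: 256·(5·256 − 4) = 326656. ✓

256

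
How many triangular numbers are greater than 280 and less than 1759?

The n-th triangular number is n(n+1)/2.
Smallest index with value > 280: n = 24 (giving 300).
Largest index with value < 1759: n = 58 (giving 1711).
Indices 24 through 58: 35 terms.

35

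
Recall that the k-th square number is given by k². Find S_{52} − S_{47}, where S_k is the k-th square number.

52² = 2704 and 47² = 2209.
Difference: 2704 − 2209 = 495.

495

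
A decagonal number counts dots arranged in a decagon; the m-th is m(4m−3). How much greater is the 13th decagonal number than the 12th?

97

Consecutive decagonal numbers differ by 8n − 7: here 8·13 − 7 = 97.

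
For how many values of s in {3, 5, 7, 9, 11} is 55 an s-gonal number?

s = 3: P(3, 10) = 55. ✓
s = 5: P(5, 6) = 51 and P(5, 7) = 70; 55 is not s-gonal.
s = 7: P(7, 5) = 55. ✓
s = 9: P(9, 4) = 46 and P(9, 5) = 75; 55 is not s-gonal.
s = 11: P(11, 3) = 30 and P(11, 4) = 58; 55 is not s-gonal.
Hits: s ∈ {3, 7} → 2.

2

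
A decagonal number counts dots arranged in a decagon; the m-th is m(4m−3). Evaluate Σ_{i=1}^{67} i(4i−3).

403206

Σ i(4i−3) = 4Σi² − 3Σi over i = 1..67.
Σi = 2278 and Σi² = 102510.
4·102510 − 3·2278 = 403206.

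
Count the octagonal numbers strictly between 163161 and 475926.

165

The n-th octagonal number is n(3n−2).
Smallest index with value > 163161: n = 234 (giving 163800).
Largest index with value < 475926: n = 398 (giving 474416).
Indices 234 through 398: 165 terms.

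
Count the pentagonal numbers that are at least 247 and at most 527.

6

The n-th pentagonal number is n(3n−1)/2.
Smallest index with value ≥ 247: n = 13 (giving 247).
Largest index with value ≤ 527: n = 18 (giving 477).
Indices 13 through 18: 6 terms.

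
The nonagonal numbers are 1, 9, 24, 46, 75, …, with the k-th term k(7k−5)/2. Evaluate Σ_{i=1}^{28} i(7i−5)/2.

Σ i(7i−5)/2 = (7Σi² − 5Σi) / 2 over i = 1..28.
Σi = 406 and Σi² = 7714.
(7·7714 − 5·406) / 2 = 51968/2 = 25984.

25984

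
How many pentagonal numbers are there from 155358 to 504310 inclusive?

The n-th pentagonal number is n(3n−1)/2.
Smallest index with value ≥ 155358: n = 322 (giving 155365).
Largest index with value ≤ 504310: n = 580 (giving 504310).
Indices 322 through 580: 259 terms.

259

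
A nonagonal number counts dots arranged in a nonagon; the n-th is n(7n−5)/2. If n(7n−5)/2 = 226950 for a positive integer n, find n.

255

Set n(7n−5)/2 = 226950, giving 7n² − 5n − 453900 = 0.
The discriminant is 25 + 56·226950 = 12709225, and √12709225 = 3565.
So n = (5 + 3565) / 14 = 3570/14 = 255.
Check: 255·(7·255 − 5)/2 = 226950. ✓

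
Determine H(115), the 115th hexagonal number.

26335

The 115th hexagonal number is n(2n−1) with n = 115.
115·(2·115 − 1) = 115·229 = 26335.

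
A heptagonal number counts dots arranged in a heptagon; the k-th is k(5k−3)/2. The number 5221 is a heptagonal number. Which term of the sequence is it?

Set n(5n−3)/2 = 5221, giving 5n² − 3n − 10442 = 0.
The discriminant is 9 + 40·5221 = 208849, and √208849 = 457.
So n = (3 + 457) / 10 = 460/10 = 46.

46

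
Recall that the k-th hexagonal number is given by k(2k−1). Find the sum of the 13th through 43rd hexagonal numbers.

Σ i(2i−1) = 2Σi² − Σi over i = 13..43.
Σi = 946 − 78 = 868 and Σi² = 27434 − 650 = 26784.
2·26784 − 1·868 = 52700.

52700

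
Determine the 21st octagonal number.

The 21st octagonal number is n(3n−2) with n = 21.
21·(3·21 − 2) = 21·61 = 1281.

1281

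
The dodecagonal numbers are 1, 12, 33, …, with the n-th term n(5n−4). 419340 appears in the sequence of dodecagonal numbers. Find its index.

290

Set n(5n−4) = 419340, giving 5n² − 4n − 419340 = 0.
The discriminant is 16 + 20·419340 = 8386816, and √8386816 = 2896.
So n = (4 + 2896) / 10 = 2900/10 = 290.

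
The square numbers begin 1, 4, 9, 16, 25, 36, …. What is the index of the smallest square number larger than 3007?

Solve n² > 3007 for integer n.
The largest n with value ≤ 3007 is 54 (since 2916 ≤ 3007 < 3025), so the first above is n = 55, value 3025.

55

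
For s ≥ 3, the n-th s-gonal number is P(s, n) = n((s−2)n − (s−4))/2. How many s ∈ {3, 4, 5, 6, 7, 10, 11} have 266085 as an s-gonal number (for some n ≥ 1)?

2

s = 3: P(3, 729) = 266085. ✓
s = 4: P(4, 515) = 265225 and P(4, 516) = 266256; 266085 is not s-gonal.
s = 5: P(5, 421) = 265651 and P(5, 422) = 266915; 266085 is not s-gonal.
s = 6: P(6, 365) = 266085. ✓
s = 7: P(7, 326) = 265201 and P(7, 327) = 266832; 266085 is not s-gonal.
s = 10: P(10, 258) = 265482 and P(10, 259) = 267547; 266085 is not s-gonal.
s = 11: P(11, 243) = 264870 and P(11, 244) = 267058; 266085 is not s-gonal.
Hits: s ∈ {3, 6} → 2.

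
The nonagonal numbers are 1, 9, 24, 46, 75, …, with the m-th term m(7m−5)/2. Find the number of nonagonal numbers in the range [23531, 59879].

The n-th nonagonal number is n(7n−5)/2.
Smallest index with value ≥ 23531: n = 83 (giving 23904).
Largest index with value ≤ 59879: n = 131 (giving 59736).
Indices 83 through 131: 49 terms.

49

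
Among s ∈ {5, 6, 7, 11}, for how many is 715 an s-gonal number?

s = 5: P(5, 22) = 715. ✓
s = 6: P(6, 19) = 703 and P(6, 20) = 780; 715 is not s-gonal.
s = 7: P(7, 17) = 697 and P(7, 18) = 783; 715 is not s-gonal.
s = 11: P(11, 13) = 715. ✓
Hits: s ∈ {5, 11} → 2.

2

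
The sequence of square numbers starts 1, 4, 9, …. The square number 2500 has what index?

50

We need n² = 2500, so n = √2500 = 50.
Check: 50² = 2500. ✓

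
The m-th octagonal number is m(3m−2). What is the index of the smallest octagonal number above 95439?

179

Solve n(3n−2) > 95439 for integer n.
The largest n with value ≤ 95439 is 178 (since 94696 ≤ 95439 < 95765), so the first above is n = 179, value 95765.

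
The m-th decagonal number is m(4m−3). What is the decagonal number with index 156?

96876

156·(4·156 − 3) = 156·621 = 96876.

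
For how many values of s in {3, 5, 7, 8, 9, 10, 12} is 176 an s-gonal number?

s = 3: P(3, 18) = 171 and P(3, 19) = 190; 176 is not s-gonal.
s = 5: P(5, 11) = 176. ✓
s = 7: P(7, 8) = 148 and P(7, 9) = 189; 176 is not s-gonal.
s = 8: P(8, 8) = 176. ✓
s = 9: P(9, 7) = 154 and P(9, 8) = 204; 176 is not s-gonal.
s = 10: P(10, 7) = 175 and P(10, 8) = 232; 176 is not s-gonal.
s = 12: P(12, 6) = 156 and P(12, 7) = 217; 176 is not s-gonal.
Hits: s ∈ {5, 8} → 2.

2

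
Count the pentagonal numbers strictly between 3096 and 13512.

The n-th pentagonal number is n(3n−1)/2.
Smallest index with value > 3096: n = 46 (giving 3151).
Largest index with value < 13512: n = 95 (giving 13490).
Indices 46 through 95: 50 terms.

50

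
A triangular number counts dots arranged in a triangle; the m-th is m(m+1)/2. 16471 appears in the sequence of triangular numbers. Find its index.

181

Set n(n+1)/2 = 16471, giving n² + n − 32942 = 0.
So n = (-1 + 363) / 2 = 362/2 = 181.
Check: 181·182/2 = 16471. ✓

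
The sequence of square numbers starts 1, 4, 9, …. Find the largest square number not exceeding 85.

81

Solve n² ≤ 85 for integer n.
n = 9 gives 81 ≤ 85, while n = 10 gives 100 > 85; so the answer is 81.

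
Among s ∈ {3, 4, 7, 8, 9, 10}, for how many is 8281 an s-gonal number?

2

s = 3: P(3, 128) = 8256 and P(3, 129) = 8385; 8281 is not s-gonal.
s = 4: P(4, 91) = 8281. ✓
s = 7: P(7, 57) = 8037 and P(7, 58) = 8323; 8281 is not s-gonal.
s = 8: P(8, 52) = 8008 and P(8, 53) = 8321; 8281 is not s-gonal.
s = 9: P(9, 49) = 8281. ✓
s = 10: P(10, 45) = 7965 and P(10, 46) = 8326; 8281 is not s-gonal.
Hits: s ∈ {4, 9} → 2.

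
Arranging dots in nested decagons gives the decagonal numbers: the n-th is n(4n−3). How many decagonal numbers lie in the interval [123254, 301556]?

The n-th decagonal number is n(4n−3).
Smallest index with value ≥ 123254: n = 176 (giving 123376).
Largest index with value ≤ 301556: n = 274 (giving 299482).
Indices 176 through 274: 99 terms.

99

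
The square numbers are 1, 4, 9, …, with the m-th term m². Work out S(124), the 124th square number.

The 124th square number is n² with n = 124.
124² = 15376.

15376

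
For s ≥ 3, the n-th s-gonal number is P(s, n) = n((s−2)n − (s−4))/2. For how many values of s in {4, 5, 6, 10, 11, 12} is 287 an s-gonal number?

1

s = 4: P(4, 16) = 256 and P(4, 17) = 289; 287 is not s-gonal.
s = 5: P(5, 14) = 287. ✓
s = 6: P(6, 12) = 276 and P(6, 13) = 325; 287 is not s-gonal.
s = 10: P(10, 8) = 232 and P(10, 9) = 297; 287 is not s-gonal.
s = 11: P(11, 8) = 260 and P(11, 9) = 333; 287 is not s-gonal.
s = 12: P(12, 7) = 217 and P(12, 8) = 288; 287 is not s-gonal.
Hits: s ∈ {5} → 1.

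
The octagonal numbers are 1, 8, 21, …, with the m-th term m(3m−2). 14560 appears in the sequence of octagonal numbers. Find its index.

70

Set n(3n−2) = 14560, giving 3n² − 2n − 14560 = 0.
The discriminant is 4 + 12·14560 = 174724, and √174724 = 418.
So n = (2 + 418) / 6 = 420/6 = 70.
Check: 70·(3·70 − 2) = 14560. ✓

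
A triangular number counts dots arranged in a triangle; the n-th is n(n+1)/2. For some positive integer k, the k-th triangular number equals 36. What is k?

8

Set n(n+1)/2 = 36, giving n² + n − 72 = 0.
So n = (-1 + 17) / 2 = 16/2 = 8.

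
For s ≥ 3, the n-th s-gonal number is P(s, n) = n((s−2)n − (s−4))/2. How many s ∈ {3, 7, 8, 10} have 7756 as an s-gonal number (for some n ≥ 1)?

s = 3: P(3, 124) = 7750 and P(3, 125) = 7875; 7756 is not s-gonal.
s = 7: P(7, 56) = 7756. ✓
s = 8: P(8, 51) = 7701 and P(8, 52) = 8008; 7756 is not s-gonal.
s = 10: P(10, 44) = 7612 and P(10, 45) = 7965; 7756 is not s-gonal.
Hits: s ∈ {7} → 1.

1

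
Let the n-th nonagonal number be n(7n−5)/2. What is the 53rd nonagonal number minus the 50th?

1074

53·(7·53 − 5)/2 = 9699 and 50·(7·50 − 5)/2 = 8625.
Difference: 9699 − 8625 = 1074.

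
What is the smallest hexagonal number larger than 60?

66

Solve n(2n−1) > 60 for integer n.
The largest n with value ≤ 60 is 5 (since 45 ≤ 60 < 66), so the first above is n = 6, value 66.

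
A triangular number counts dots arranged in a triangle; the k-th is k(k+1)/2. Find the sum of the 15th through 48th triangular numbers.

19040

Σ i(i+1)/2 = (Σi² + Σi) / 2 over i = 15..48.
Σi = 1176 − 105 = 1071 and Σi² = 38024 − 1015 = 37009.
(1·37009 + 1·1071) / 2 = 38080/2 = 19040.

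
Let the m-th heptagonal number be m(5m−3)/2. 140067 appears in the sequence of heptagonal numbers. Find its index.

Set n(5n−3)/2 = 140067, giving 5n² − 3n − 280134 = 0.
So n = (3 + 2367) / 10 = 2370/10 = 237.

237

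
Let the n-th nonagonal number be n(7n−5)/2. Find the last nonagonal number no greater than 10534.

10450

Solve n(7n−5)/2 ≤ 10534 for integer n.
n = 55 gives 10450 ≤ 10534, while n = 56 gives 10836 > 10534; so the answer is 10450.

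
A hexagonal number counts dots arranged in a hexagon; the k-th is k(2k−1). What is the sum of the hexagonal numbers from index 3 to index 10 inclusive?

708

Σ i(2i−1) = 2Σi² − Σi over i = 3..10.
Σi = 55 − 3 = 52 and Σi² = 385 − 5 = 380.
2·380 − 1·52 = 708.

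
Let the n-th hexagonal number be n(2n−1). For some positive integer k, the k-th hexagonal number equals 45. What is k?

Set n(2n−1) = 45, giving 2n² − n − 45 = 0.
The discriminant is 1 + 8·45 = 361, and √361 = 19.
So n = (1 + 19) / 4 = 20/4 = 5.
Check: 5·(2·5 − 1) = 45. ✓

5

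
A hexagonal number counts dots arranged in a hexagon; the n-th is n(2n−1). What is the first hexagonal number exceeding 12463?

12720

Solve n(2n−1) > 12463 for integer n.
The largest n with value ≤ 12463 is 79 (since 12403 ≤ 12463 < 12720), so the first above is n = 80, value 12720.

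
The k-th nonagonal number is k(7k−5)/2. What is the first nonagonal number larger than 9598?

Solve n(7n−5)/2 > 9598 for integer n.
The largest n with value ≤ 9598 is 52 (since 9334 ≤ 9598 < 9699), so the first above is n = 53, value 9699.

9699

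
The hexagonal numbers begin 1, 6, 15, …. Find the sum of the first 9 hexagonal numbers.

525

Σ i(2i−1) = 2Σi² − Σi over i = 1..9.
Σi = 45 and Σi² = 285.
2·285 − 1·45 = 525.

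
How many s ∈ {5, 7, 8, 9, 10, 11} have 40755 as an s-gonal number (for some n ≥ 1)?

1

s = 5: P(5, 165) = 40755. ✓
s = 7: P(7, 127) = 40132 and P(7, 128) = 40768; 40755 is not s-gonal.
s = 8: P(8, 116) = 40136 and P(8, 117) = 40833; 40755 is not s-gonal.
s = 9: P(9, 108) = 40554 and P(9, 109) = 41311; 40755 is not s-gonal.
s = 10: P(10, 101) = 40501 and P(10, 102) = 41310; 40755 is not s-gonal.
s = 11: P(11, 95) = 40280 and P(11, 96) = 41136; 40755 is not s-gonal.
Hits: s ∈ {5} → 1.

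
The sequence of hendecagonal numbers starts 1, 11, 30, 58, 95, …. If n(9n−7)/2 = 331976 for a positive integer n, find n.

272

Set n(9n−7)/2 = 331976, giving 9n² − 7n − 663952 = 0.
The discriminant is 49 + 72·331976 = 23902321, and √23902321 = 4889.
So n = (7 + 4889) / 18 = 4896/18 = 272.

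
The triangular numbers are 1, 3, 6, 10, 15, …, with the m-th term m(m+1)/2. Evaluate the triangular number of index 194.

18915

194·195/2 = 37830/2 = 18915.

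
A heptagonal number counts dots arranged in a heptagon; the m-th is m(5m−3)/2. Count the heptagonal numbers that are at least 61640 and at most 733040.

384

The n-th heptagonal number is n(5n−3)/2.
Smallest index with value ≥ 61640: n = 158 (giving 62173).
Largest index with value ≤ 733040: n = 541 (giving 730891).
Indices 158 through 541: 384 terms.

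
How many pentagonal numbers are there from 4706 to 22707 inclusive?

The n-th pentagonal number is n(3n−1)/2.
Smallest index with value ≥ 4706: n = 57 (giving 4845).
Largest index with value ≤ 22707: n = 123 (giving 22632).
Indices 57 through 123: 67 terms.

67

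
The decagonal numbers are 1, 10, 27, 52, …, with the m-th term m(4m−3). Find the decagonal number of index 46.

The 46th decagonal number is n(4n−3) with n = 46.
46·(4·46 − 3) = 46·181 = 8326.

8326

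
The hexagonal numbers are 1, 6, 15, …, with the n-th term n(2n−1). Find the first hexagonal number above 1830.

Solve n(2n−1) > 1830 for integer n.
The largest n with value ≤ 1830 is 30 (since 1770 ≤ 1830 < 1891), so the first above is n = 31, value 1891.

1891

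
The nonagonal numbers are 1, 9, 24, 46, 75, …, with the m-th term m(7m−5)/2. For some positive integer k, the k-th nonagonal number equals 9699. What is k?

53

Set n(7n−5)/2 = 9699, giving 7n² − 5n − 19398 = 0.
The discriminant is 25 + 56·9699 = 543169, and √543169 = 737.
So n = (5 + 737) / 14 = 742/14 = 53.
Check: 53·(7·53 − 5)/2 = 9699. ✓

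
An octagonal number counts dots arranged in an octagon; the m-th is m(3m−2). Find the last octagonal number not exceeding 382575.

Solve n(3n−2) ≤ 382575 for integer n.
n = 357 gives 381633 ≤ 382575, while n = 358 gives 383776 > 382575; so the answer is 381633.

381633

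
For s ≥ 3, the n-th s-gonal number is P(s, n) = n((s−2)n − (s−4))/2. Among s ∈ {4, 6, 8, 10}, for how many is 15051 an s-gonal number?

s = 4: P(4, 122) = 14884 and P(4, 123) = 15129; 15051 is not s-gonal.
s = 6: P(6, 87) = 15051. ✓
s = 8: P(8, 71) = 14981 and P(8, 72) = 15408; 15051 is not s-gonal.
s = 10: P(10, 61) = 14701 and P(10, 62) = 15190; 15051 is not s-gonal.
Hits: s ∈ {6} → 1.

1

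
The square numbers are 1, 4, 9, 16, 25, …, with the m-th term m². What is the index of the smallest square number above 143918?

Solve n² > 143918 for integer n.
The largest n with value ≤ 143918 is 379 (since 143641 ≤ 143918 < 144400), so the first above is n = 380, value 144400.

380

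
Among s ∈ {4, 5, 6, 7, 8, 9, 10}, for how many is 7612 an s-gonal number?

s = 4: P(4, 87) = 7569 and P(4, 88) = 7744; 7612 is not s-gonal.
s = 5: P(5, 71) = 7526 and P(5, 72) = 7740; 7612 is not s-gonal.
s = 6: P(6, 61) = 7381 and P(6, 62) = 7626; 7612 is not s-gonal.
s = 7: P(7, 55) = 7480 and P(7, 56) = 7756; 7612 is not s-gonal.
s = 8: P(8, 50) = 7400 and P(8, 51) = 7701; 7612 is not s-gonal.
s = 9: P(9, 46) = 7291 and P(9, 47) = 7614; 7612 is not s-gonal.
s = 10: P(10, 44) = 7612. ✓
Hits: s ∈ {10} → 1.

1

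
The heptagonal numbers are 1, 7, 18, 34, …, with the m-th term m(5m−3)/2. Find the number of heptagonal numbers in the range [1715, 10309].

The n-th heptagonal number is n(5n−3)/2.
Smallest index with value ≥ 1715: n = 27 (giving 1782).
Largest index with value ≤ 10309: n = 64 (giving 10144).
Indices 27 through 64: 38 terms.

38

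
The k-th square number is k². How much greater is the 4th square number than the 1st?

15

4² = 16 and 1² = 1.
Difference: 16 − 1 = 15.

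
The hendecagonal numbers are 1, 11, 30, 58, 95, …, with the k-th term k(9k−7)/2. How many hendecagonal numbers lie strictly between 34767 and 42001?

8

The n-th hendecagonal number is n(9n−7)/2.
Smallest index with value > 34767: n = 89 (giving 35333).
Largest index with value < 42001: n = 96 (giving 41136).
Indices 89 through 96: 8 terms.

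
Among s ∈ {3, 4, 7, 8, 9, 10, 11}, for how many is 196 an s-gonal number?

2

s = 3: P(3, 19) = 190 and P(3, 20) = 210; 196 is not s-gonal.
s = 4: P(4, 14) = 196. ✓
s = 7: P(7, 9) = 189 and P(7, 10) = 235; 196 is not s-gonal.
s = 8: P(8, 8) = 176 and P(8, 9) = 225; 196 is not s-gonal.
s = 9: P(9, 7) = 154 and P(9, 8) = 204; 196 is not s-gonal.
s = 10: P(10, 7) = 175 and P(10, 8) = 232; 196 is not s-gonal.
s = 11: P(11, 7) = 196. ✓
Hits: s ∈ {4, 11} → 2.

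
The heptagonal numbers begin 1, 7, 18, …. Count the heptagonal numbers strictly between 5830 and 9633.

14

The n-th heptagonal number is n(5n−3)/2.
Smallest index with value > 5830: n = 49 (giving 5929).
Largest index with value < 9633: n = 62 (giving 9517).
Indices 49 through 62: 14 terms.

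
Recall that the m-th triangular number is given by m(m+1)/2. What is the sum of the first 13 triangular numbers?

Σ i(i+1)/2 = (Σi² + Σi) / 2 over i = 1..13.
Σi = 91 and Σi² = 819.
(1·819 + 1·91) / 2 = 910/2 = 455.

455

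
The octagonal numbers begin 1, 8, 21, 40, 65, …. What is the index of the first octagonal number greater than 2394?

29

Solve n(3n−2) > 2394 for integer n.
The largest n with value ≤ 2394 is 28 (since 2296 ≤ 2394 < 2465), so the first above is n = 29, value 2465.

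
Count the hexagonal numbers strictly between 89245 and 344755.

204

The n-th hexagonal number is n(2n−1).
Smallest index with value > 89245: n = 212 (giving 89676).
Largest index with value < 344755: n = 415 (giving 344035).
Indices 212 through 415: 204 terms.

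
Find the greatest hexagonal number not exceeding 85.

Solve n(2n−1) ≤ 85 for integer n.
n = 6 gives 66 ≤ 85, while n = 7 gives 91 > 85; so the answer is 66.

66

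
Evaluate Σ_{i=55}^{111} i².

408101

Σ_{i=55}^{111} i² = 462056 − 53955 = 408101.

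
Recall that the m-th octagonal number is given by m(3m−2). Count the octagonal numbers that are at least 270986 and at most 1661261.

444

The n-th octagonal number is n(3n−2).
Smallest index with value ≥ 270986: n = 301 (giving 271201).
Largest index with value ≤ 1661261: n = 744 (giving 1659120).
Indices 301 through 744: 444 terms.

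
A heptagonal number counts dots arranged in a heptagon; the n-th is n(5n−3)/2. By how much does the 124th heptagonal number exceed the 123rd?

616

Consecutive heptagonal numbers differ by 5n − 4: here 5·124 − 4 = 616.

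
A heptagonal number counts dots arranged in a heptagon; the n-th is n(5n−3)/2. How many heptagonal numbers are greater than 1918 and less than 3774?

11

The n-th heptagonal number is n(5n−3)/2.
Smallest index with value > 1918: n = 29 (giving 2059).
Largest index with value < 3774: n = 39 (giving 3744).
Indices 29 through 39: 11 terms.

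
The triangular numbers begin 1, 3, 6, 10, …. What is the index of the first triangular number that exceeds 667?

Solve n(n+1)/2 > 667 for integer n.
The largest n with value ≤ 667 is 36 (since 666 ≤ 667 < 703), so the first above is n = 37, value 703.

37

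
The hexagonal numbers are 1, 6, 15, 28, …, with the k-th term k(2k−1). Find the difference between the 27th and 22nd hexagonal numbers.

27·(2·27 − 1) = 1431 and 22·(2·22 − 1) = 946.
Difference: 1431 − 946 = 485.

485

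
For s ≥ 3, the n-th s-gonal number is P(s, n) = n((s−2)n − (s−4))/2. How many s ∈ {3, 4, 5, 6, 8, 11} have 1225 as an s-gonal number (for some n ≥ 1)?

3

s = 3: P(3, 49) = 1225. ✓
s = 4: P(4, 35) = 1225. ✓
s = 5: P(5, 28) = 1162 and P(5, 29) = 1247; 1225 is not s-gonal.
s = 6: P(6, 25) = 1225. ✓
s = 8: P(8, 20) = 1160 and P(8, 21) = 1281; 1225 is not s-gonal.
s = 11: P(11, 16) = 1096 and P(11, 17) = 1241; 1225 is not s-gonal.
Hits: s ∈ {3, 4, 6} → 3.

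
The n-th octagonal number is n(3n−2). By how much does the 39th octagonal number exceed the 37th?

452

39·(3·39 − 2) = 4485 and 37·(3·37 − 2) = 4033.
Difference: 4485 − 4033 = 452.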